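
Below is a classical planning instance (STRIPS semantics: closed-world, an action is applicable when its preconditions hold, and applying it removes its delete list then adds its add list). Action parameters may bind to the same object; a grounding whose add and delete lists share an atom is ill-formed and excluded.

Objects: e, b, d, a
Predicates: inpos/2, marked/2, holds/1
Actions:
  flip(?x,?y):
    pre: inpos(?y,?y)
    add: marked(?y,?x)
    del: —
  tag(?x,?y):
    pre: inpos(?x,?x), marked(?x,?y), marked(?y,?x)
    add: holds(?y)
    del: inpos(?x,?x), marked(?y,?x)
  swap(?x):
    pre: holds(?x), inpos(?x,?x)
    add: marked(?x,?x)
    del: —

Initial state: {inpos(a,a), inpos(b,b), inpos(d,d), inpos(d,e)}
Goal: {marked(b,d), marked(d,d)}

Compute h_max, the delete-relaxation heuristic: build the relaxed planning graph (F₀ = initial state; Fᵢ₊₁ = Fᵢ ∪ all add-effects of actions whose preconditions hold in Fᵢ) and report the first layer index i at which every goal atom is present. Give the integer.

1

F0 = init (4 atoms)
F1 = F0 ∪ {marked(a,a), marked(a,b), marked(a,d), marked(a,e), marked(b,a), marked(b,b), marked(b,d), marked(b,e), marked(d,a), marked(d,b), marked(d,d), marked(d,e)}  (16 atoms)
goal ⊆ F1  ⇒  h_max = 1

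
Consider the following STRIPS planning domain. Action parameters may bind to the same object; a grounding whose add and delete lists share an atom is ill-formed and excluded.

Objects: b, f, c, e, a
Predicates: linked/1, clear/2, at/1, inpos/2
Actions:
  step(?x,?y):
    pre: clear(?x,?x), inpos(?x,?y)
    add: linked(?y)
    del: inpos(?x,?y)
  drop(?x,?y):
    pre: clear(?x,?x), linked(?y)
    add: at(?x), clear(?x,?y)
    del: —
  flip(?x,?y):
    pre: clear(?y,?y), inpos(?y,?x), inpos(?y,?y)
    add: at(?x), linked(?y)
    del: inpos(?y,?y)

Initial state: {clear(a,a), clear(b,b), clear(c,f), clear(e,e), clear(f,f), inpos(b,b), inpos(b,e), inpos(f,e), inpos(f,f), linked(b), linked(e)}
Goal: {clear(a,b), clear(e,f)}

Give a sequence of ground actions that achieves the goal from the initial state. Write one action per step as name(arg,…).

step(f,f); drop(e,f); drop(a,b)

1. step(f,f)  →  {clear(a,a), clear(b,b), clear(c,f), clear(e,e), clear(f,f), inpos(b,b), inpos(b,e), inpos(f,e), linked(b), linked(e), linked(f)}
2. drop(e,f)  →  {at(e), clear(a,a), clear(b,b), clear(c,f), clear(e,e), clear(e,f), clear(f,f), inpos(b,b), inpos(b,e), inpos(f,e), linked(b), linked(e), linked(f)}
3. drop(a,b)  →  {at(a), at(e), clear(a,a), clear(a,b), clear(b,b), clear(c,f), clear(e,e), clear(e,f), clear(f,f), inpos(b,b), inpos(b,e), inpos(f,e), linked(b), linked(e), linked(f)}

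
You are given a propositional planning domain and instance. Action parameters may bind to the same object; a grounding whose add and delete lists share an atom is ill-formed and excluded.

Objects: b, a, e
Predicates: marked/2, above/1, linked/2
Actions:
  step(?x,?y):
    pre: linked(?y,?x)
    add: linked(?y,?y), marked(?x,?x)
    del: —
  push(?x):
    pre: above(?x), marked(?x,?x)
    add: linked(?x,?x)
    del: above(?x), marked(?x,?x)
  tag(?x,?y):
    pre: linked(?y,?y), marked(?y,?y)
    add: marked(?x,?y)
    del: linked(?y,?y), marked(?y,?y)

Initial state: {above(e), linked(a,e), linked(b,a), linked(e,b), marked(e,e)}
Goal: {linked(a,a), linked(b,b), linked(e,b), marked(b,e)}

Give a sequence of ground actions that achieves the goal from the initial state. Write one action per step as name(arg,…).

step(b,e); step(a,b); step(e,a); tag(b,e)

1. step(b,e)  →  {above(e), linked(a,e), linked(b,a), linked(e,b), linked(e,e), marked(b,b), marked(e,e)}
2. step(a,b)  →  {above(e), linked(a,e), linked(b,a), linked(b,b), linked(e,b), linked(e,e), marked(a,a), marked(b,b), marked(e,e)}
3. step(e,a)  →  {above(e), linked(a,a), linked(a,e), linked(b,a), linked(b,b), linked(e,b), linked(e,e), marked(a,a), marked(b,b), marked(e,e)}
4. tag(b,e)  →  {above(e), linked(a,a), linked(a,e), linked(b,a), linked(b,b), linked(e,b), marked(a,a), marked(b,b), marked(b,e)}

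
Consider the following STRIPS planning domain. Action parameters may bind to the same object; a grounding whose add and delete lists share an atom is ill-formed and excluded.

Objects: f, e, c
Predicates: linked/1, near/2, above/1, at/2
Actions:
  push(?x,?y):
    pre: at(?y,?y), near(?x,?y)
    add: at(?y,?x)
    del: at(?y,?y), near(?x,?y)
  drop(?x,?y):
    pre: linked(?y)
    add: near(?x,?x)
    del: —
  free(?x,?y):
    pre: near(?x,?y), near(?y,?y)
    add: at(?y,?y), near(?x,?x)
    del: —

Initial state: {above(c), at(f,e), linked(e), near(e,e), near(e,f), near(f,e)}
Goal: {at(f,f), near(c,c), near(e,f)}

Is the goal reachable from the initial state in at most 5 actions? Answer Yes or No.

1. drop(f,e)  →  {above(c), at(f,e), linked(e), near(e,e), near(e,f), near(f,e), near(f,f)}
2. drop(c,e)  →  {above(c), at(f,e), linked(e), near(c,c), near(e,e), near(e,f), near(f,e), near(f,f)}
3. free(f,f)  →  {above(c), at(f,e), at(f,f), linked(e), near(c,c), near(e,e), near(e,f), near(f,e), near(f,f)}
optimal plan length = 3; 3 ≤ 5

Yes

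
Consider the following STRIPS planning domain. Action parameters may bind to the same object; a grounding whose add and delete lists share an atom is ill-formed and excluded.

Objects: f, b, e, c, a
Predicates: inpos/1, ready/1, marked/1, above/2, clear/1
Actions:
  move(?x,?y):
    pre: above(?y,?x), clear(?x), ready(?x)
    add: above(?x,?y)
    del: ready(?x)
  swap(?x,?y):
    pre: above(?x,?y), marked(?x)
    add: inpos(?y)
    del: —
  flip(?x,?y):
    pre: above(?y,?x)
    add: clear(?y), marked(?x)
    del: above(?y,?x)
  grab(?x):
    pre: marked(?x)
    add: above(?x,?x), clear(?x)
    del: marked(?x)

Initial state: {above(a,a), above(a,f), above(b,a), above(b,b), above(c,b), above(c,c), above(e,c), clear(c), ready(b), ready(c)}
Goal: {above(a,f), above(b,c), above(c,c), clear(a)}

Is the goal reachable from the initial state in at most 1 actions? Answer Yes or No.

1. flip(b,b)  →  {above(a,a), above(a,f), above(b,a), above(c,b), above(c,c), above(e,c), clear(b), clear(c), marked(b), ready(b), ready(c)}
2. move(b,c)  →  {above(a,a), above(a,f), above(b,a), above(b,c), above(c,b), above(c,c), above(e,c), clear(b), clear(c), marked(b), ready(c)}
3. flip(a,a)  →  {above(a,f), above(b,a), above(b,c), above(c,b), above(c,c), above(e,c), clear(a), clear(b), clear(c), marked(a), marked(b), ready(c)}
optimal plan length = 3; 3 > 1

No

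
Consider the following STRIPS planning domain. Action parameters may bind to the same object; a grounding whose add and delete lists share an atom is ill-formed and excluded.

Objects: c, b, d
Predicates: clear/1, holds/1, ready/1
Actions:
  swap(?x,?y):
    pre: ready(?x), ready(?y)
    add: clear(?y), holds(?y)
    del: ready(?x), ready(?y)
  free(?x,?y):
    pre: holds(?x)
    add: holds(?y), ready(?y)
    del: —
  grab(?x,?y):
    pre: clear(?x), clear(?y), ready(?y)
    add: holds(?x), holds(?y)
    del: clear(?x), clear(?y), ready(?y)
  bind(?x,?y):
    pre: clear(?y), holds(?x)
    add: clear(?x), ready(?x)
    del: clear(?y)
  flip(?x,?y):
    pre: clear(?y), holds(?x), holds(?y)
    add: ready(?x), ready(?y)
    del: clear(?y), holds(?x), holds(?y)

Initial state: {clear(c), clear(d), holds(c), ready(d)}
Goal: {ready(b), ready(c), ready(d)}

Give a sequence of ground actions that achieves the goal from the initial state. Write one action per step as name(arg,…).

free(c,c); free(c,b)

1. free(c,c)  →  {clear(c), clear(d), holds(c), ready(c), ready(d)}
2. free(c,b)  →  {clear(c), clear(d), holds(b), holds(c), ready(b), ready(c), ready(d)}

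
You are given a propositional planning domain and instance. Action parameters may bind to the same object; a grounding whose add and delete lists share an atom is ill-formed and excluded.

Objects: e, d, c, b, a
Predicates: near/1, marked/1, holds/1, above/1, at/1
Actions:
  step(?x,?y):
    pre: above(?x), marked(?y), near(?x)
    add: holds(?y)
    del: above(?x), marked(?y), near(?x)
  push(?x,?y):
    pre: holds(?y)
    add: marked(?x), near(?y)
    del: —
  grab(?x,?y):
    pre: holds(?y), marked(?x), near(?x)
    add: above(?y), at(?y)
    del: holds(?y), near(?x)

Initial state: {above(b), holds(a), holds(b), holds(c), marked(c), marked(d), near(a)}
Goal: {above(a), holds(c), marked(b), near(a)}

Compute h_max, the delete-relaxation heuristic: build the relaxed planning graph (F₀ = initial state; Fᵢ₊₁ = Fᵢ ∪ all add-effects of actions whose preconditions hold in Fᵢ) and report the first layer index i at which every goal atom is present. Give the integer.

F0 = init (7 atoms)
F1 = F0 ∪ {marked(a), marked(b), marked(e), near(b), near(c)}  (12 atoms)
F2 = F1 ∪ {above(a), above(c), at(a), at(b), at(c), holds(d), holds(e)}  (19 atoms)
goal ⊆ F2  ⇒  h_max = 2

2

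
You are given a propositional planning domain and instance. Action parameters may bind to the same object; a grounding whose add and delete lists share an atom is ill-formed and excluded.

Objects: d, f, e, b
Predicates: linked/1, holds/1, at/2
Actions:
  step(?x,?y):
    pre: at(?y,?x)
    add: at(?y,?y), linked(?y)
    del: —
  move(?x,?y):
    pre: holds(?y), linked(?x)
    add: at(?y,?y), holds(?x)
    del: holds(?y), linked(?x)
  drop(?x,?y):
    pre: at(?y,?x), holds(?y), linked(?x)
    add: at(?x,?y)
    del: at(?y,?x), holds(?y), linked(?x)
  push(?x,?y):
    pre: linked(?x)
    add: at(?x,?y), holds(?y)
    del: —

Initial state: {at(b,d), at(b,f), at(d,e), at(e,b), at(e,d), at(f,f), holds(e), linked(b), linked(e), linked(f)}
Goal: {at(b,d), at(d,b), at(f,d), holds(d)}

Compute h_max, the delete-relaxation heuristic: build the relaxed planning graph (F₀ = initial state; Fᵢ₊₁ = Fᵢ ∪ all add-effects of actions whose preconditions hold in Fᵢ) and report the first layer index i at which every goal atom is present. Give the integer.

F0 = init (10 atoms)
F1 = F0 ∪ {at(b,b), at(b,e), at(d,d), at(e,e), at(e,f), at(f,b), at(f,d), at(f,e), holds(b), holds(d), holds(f), linked(d)}  (22 atoms)
F2 = F1 ∪ {at(d,b), at(d,f)}  (24 atoms)
goal ⊆ F2  ⇒  h_max = 2

2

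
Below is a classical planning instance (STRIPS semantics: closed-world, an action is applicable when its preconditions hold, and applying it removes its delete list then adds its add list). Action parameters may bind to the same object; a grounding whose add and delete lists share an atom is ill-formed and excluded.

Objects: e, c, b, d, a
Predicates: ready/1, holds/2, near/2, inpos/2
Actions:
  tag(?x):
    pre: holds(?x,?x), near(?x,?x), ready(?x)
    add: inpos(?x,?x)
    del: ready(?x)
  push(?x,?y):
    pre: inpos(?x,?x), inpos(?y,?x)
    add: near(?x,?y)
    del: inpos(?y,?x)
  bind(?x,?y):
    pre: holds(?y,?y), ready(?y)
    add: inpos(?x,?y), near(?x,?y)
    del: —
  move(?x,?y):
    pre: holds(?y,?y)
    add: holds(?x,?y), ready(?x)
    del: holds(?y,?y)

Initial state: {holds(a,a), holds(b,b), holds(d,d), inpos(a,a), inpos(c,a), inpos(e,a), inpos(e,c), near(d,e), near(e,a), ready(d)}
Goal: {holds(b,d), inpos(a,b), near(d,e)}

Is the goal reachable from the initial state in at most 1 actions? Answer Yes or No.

1. move(b,d)  →  {holds(a,a), holds(b,b), holds(b,d), inpos(a,a), inpos(c,a), inpos(e,a), inpos(e,c), near(d,e), near(e,a), ready(b), ready(d)}
2. bind(a,b)  →  {holds(a,a), holds(b,b), holds(b,d), inpos(a,a), inpos(a,b), inpos(c,a), inpos(e,a), inpos(e,c), near(a,b), near(d,e), near(e,a), ready(b), ready(d)}
optimal plan length = 2; 2 > 1

No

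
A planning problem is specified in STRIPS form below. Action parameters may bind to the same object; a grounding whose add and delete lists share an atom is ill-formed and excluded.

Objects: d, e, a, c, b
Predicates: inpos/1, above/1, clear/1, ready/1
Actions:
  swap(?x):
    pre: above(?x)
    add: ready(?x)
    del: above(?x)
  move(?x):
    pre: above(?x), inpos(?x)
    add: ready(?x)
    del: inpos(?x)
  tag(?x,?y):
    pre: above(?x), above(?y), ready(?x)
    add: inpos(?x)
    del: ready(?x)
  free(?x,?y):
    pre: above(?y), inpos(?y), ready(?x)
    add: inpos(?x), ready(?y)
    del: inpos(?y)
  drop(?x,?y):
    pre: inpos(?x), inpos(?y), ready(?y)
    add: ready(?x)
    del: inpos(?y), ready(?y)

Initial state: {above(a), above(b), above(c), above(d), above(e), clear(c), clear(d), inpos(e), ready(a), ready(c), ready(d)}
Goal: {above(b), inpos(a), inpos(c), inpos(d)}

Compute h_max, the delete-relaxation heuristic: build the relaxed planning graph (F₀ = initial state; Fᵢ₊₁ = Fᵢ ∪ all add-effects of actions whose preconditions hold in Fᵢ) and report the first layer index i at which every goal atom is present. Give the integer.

1

F0 = init (11 atoms)
F1 = F0 ∪ {inpos(a), inpos(c), inpos(d), ready(b), ready(e)}  (16 atoms)
goal ⊆ F1  ⇒  h_max = 1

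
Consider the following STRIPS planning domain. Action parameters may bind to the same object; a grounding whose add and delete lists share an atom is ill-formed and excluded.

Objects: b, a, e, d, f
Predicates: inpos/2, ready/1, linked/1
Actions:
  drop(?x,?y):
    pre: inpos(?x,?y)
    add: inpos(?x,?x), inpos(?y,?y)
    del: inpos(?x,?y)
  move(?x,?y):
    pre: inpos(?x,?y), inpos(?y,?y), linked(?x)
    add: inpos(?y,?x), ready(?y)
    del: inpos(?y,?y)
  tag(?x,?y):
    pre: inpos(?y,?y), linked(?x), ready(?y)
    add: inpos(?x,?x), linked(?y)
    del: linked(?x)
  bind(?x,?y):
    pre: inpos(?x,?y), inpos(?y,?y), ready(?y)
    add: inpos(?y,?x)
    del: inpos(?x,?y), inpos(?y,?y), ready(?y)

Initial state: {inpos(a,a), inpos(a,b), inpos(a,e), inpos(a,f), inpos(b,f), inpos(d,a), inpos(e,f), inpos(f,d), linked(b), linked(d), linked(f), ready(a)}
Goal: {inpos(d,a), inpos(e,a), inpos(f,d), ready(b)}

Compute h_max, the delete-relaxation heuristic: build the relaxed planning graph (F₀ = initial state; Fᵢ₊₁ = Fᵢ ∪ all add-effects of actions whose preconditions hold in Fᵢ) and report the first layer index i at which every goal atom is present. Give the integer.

F0 = init (12 atoms)
F1 = F0 ∪ {inpos(a,d), inpos(b,b), inpos(d,d), inpos(e,e), inpos(f,f), linked(a)}  (18 atoms)
F2 = F1 ∪ {inpos(b,a), inpos(d,f), inpos(e,a), inpos(f,a), inpos(f,b), ready(b), ready(d), ready(e), ready(f)}  (27 atoms)
goal ⊆ F2  ⇒  h_max = 2

2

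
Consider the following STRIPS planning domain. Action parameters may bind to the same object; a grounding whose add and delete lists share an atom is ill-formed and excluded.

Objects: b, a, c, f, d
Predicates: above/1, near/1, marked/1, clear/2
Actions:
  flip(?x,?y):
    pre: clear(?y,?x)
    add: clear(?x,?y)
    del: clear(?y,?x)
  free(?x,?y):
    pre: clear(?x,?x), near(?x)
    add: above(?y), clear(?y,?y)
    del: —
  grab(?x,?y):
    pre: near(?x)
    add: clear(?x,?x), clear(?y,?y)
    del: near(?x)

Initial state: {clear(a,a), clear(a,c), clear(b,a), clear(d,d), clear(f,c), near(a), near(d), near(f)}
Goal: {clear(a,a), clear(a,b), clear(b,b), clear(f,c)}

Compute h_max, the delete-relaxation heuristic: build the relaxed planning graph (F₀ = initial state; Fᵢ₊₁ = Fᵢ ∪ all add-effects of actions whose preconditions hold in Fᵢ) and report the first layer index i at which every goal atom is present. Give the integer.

1

F0 = init (8 atoms)
F1 = F0 ∪ {above(a), above(b), above(c), above(d), above(f), clear(a,b), clear(b,b), clear(c,a), clear(c,c), clear(c,f), clear(f,f)}  (19 atoms)
goal ⊆ F1  ⇒  h_max = 1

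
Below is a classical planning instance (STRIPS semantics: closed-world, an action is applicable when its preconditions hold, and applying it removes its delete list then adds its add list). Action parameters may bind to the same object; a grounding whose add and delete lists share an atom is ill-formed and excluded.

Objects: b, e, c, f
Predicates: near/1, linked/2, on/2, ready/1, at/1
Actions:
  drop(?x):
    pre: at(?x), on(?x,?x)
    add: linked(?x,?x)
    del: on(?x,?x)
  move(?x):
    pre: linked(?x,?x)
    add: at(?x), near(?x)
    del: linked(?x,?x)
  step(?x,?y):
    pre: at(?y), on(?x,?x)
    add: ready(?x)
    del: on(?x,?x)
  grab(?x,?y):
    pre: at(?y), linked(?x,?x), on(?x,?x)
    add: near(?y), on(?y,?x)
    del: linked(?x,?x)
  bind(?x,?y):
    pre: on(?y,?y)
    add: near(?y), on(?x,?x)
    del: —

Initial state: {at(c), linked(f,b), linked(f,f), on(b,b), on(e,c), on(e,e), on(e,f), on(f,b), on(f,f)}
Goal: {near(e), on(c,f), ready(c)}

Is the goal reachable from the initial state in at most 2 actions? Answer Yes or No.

1. grab(f,c)  →  {at(c), linked(f,b), near(c), on(b,b), on(c,f), on(e,c), on(e,e), on(e,f), on(f,b), on(f,f)}
2. bind(c,e)  →  {at(c), linked(f,b), near(c), near(e), on(b,b), on(c,c), on(c,f), on(e,c), on(e,e), on(e,f), on(f,b), on(f,f)}
3. step(c,c)  →  {at(c), linked(f,b), near(c), near(e), on(b,b), on(c,f), on(e,c), on(e,e), on(e,f), on(f,b), on(f,f), ready(c)}
optimal plan length = 3; 3 > 2

No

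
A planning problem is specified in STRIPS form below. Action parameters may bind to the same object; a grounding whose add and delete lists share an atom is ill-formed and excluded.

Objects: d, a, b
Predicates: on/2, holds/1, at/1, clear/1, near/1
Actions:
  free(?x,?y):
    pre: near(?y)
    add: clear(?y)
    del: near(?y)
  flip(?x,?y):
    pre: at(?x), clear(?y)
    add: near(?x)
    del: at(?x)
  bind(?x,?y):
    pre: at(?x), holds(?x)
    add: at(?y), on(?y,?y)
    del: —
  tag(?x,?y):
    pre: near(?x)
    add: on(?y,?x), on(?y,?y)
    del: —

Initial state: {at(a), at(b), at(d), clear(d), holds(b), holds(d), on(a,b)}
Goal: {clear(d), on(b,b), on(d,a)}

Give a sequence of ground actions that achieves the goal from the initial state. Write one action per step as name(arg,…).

flip(a,d); bind(d,b); tag(a,d)

1. flip(a,d)  →  {at(b), at(d), clear(d), holds(b), holds(d), near(a), on(a,b)}
2. bind(d,b)  →  {at(b), at(d), clear(d), holds(b), holds(d), near(a), on(a,b), on(b,b)}
3. tag(a,d)  →  {at(b), at(d), clear(d), holds(b), holds(d), near(a), on(a,b), on(b,b), on(d,a), on(d,d)}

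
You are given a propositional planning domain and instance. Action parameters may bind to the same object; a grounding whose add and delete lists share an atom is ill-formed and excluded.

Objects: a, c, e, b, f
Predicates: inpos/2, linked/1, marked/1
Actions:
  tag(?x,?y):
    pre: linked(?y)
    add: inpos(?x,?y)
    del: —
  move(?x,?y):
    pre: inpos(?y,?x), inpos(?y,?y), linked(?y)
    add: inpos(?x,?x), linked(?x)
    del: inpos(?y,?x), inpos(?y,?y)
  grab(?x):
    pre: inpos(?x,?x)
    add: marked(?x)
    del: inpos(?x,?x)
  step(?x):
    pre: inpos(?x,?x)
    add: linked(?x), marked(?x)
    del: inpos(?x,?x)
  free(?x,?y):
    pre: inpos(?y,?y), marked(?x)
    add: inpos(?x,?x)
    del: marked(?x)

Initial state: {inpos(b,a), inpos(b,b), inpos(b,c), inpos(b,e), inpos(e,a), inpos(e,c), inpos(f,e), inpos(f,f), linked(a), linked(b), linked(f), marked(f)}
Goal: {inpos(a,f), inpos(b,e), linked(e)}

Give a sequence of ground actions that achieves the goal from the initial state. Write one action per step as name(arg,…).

1. tag(a,f)  →  {inpos(a,f), inpos(b,a), inpos(b,b), inpos(b,c), inpos(b,e), inpos(e,a), inpos(e,c), inpos(f,e), inpos(f,f), linked(a), linked(b), linked(f), marked(f)}
2. move(e,f)  →  {inpos(a,f), inpos(b,a), inpos(b,b), inpos(b,c), inpos(b,e), inpos(e,a), inpos(e,c), inpos(e,e), linked(a), linked(b), linked(e), linked(f), marked(f)}

tag(a,f); move(e,f)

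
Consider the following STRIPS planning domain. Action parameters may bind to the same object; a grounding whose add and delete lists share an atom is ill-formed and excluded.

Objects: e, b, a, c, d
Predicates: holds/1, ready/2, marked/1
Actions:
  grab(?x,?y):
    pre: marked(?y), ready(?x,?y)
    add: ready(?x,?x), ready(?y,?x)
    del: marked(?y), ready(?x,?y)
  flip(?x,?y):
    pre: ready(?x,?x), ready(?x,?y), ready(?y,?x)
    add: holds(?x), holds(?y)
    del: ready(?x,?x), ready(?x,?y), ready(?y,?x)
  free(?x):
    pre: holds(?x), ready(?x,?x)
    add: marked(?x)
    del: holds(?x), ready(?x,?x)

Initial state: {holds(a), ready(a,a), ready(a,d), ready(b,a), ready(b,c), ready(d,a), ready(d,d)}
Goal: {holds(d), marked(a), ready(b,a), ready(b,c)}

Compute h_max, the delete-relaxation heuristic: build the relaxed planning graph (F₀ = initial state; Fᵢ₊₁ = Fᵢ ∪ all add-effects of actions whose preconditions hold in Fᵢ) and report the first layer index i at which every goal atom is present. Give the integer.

F0 = init (7 atoms)
F1 = F0 ∪ {holds(d), marked(a)}  (9 atoms)
goal ⊆ F1  ⇒  h_max = 1

1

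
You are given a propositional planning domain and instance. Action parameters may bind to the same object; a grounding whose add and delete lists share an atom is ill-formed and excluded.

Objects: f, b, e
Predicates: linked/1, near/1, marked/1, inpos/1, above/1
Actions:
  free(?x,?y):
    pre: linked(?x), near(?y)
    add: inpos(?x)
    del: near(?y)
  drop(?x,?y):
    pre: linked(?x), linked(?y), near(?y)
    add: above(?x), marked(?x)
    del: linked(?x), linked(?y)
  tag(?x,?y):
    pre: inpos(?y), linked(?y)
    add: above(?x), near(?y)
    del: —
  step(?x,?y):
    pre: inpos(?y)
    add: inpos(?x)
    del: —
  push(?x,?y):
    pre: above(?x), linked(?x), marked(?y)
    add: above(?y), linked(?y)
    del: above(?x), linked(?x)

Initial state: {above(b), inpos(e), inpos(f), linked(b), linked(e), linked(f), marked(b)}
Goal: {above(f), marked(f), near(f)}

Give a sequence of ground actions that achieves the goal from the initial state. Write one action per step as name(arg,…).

tag(f,f); drop(f,f)

1. tag(f,f)  →  {above(b), above(f), inpos(e), inpos(f), linked(b), linked(e), linked(f), marked(b), near(f)}
2. drop(f,f)  →  {above(b), above(f), inpos(e), inpos(f), linked(b), linked(e), marked(b), marked(f), near(f)}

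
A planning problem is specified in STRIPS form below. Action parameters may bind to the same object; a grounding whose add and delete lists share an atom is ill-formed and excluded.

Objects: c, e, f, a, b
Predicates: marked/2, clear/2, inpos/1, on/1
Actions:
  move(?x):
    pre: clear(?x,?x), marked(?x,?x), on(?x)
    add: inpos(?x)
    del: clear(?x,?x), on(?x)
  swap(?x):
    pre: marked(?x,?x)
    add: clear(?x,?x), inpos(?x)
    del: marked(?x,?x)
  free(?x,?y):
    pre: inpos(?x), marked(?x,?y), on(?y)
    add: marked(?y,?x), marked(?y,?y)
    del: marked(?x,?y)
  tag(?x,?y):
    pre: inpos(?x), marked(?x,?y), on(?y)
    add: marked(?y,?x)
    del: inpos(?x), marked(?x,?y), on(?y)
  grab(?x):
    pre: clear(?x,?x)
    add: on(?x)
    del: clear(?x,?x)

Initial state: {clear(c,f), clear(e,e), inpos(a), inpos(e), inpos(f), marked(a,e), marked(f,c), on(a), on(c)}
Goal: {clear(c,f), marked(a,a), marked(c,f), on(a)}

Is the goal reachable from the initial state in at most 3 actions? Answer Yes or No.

1. free(f,c)  →  {clear(c,f), clear(e,e), inpos(a), inpos(e), inpos(f), marked(a,e), marked(c,c), marked(c,f), on(a), on(c)}
2. grab(e)  →  {clear(c,f), inpos(a), inpos(e), inpos(f), marked(a,e), marked(c,c), marked(c,f), on(a), on(c), on(e)}
3. free(a,e)  →  {clear(c,f), inpos(a), inpos(e), inpos(f), marked(c,c), marked(c,f), marked(e,a), marked(e,e), on(a), on(c), on(e)}
4. free(e,a)  →  {clear(c,f), inpos(a), inpos(e), inpos(f), marked(a,a), marked(a,e), marked(c,c), marked(c,f), marked(e,e), on(a), on(c), on(e)}
optimal plan length = 4; 4 > 3

No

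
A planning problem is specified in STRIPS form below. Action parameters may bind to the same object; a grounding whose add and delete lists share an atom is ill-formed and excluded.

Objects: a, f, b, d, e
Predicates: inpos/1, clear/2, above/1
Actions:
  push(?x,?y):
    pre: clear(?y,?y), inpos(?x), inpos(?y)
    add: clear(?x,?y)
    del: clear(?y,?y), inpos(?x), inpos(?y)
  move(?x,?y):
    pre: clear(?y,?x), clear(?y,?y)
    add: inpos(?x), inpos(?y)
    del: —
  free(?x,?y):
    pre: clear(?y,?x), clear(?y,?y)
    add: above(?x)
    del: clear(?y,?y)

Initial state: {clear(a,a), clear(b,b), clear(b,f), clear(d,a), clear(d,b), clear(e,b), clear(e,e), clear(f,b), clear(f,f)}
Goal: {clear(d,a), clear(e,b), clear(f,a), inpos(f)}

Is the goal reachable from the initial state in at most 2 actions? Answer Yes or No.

1. move(a,a)  →  {clear(a,a), clear(b,b), clear(b,f), clear(d,a), clear(d,b), clear(e,b), clear(e,e), clear(f,b), clear(f,f), inpos(a)}
2. move(f,f)  →  {clear(a,a), clear(b,b), clear(b,f), clear(d,a), clear(d,b), clear(e,b), clear(e,e), clear(f,b), clear(f,f), inpos(a), inpos(f)}
3. push(f,a)  →  {clear(b,b), clear(b,f), clear(d,a), clear(d,b), clear(e,b), clear(e,e), clear(f,a), clear(f,b), clear(f,f)}
4. move(a,f)  →  {clear(b,b), clear(b,f), clear(d,a), clear(d,b), clear(e,b), clear(e,e), clear(f,a), clear(f,b), clear(f,f), inpos(a), inpos(f)}
optimal plan length = 4; 4 > 2

No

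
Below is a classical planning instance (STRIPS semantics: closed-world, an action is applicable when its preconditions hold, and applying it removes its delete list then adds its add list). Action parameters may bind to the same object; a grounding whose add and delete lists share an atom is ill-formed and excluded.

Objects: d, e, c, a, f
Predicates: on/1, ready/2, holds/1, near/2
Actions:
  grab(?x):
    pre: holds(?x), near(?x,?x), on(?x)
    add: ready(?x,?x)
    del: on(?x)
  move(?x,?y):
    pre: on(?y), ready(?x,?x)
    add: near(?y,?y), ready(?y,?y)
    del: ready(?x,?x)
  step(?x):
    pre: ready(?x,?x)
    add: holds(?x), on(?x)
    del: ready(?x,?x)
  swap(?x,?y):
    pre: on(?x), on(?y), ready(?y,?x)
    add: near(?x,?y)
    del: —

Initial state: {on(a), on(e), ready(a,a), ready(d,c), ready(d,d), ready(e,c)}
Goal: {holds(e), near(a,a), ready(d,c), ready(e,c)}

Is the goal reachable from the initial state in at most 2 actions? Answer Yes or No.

1. move(d,e)  →  {near(e,e), on(a), on(e), ready(a,a), ready(d,c), ready(e,c), ready(e,e)}
2. step(e)  →  {holds(e), near(e,e), on(a), on(e), ready(a,a), ready(d,c), ready(e,c)}
3. swap(a,a)  →  {holds(e), near(a,a), near(e,e), on(a), on(e), ready(a,a), ready(d,c), ready(e,c)}
optimal plan length = 3; 3 > 2

No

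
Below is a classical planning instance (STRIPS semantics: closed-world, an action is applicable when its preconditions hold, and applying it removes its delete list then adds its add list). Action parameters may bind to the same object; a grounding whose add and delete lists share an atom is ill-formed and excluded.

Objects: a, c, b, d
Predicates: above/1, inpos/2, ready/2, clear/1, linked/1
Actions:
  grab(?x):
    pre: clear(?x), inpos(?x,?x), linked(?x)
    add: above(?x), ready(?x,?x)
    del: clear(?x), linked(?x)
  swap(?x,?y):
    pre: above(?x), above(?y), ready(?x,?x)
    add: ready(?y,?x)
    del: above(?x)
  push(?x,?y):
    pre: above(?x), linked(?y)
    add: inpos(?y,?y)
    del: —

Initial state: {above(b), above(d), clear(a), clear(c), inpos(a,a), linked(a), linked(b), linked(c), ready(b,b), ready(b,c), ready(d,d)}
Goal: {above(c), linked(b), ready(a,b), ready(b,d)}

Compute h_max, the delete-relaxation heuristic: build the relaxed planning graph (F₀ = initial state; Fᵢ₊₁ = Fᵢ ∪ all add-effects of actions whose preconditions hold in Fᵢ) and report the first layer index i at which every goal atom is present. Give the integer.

2

F0 = init (11 atoms)
F1 = F0 ∪ {above(a), inpos(b,b), inpos(c,c), ready(a,a), ready(b,d), ready(d,b)}  (17 atoms)
F2 = F1 ∪ {above(c), ready(a,b), ready(a,d), ready(b,a), ready(c,c), ready(d,a)}  (23 atoms)
goal ⊆ F2  ⇒  h_max = 2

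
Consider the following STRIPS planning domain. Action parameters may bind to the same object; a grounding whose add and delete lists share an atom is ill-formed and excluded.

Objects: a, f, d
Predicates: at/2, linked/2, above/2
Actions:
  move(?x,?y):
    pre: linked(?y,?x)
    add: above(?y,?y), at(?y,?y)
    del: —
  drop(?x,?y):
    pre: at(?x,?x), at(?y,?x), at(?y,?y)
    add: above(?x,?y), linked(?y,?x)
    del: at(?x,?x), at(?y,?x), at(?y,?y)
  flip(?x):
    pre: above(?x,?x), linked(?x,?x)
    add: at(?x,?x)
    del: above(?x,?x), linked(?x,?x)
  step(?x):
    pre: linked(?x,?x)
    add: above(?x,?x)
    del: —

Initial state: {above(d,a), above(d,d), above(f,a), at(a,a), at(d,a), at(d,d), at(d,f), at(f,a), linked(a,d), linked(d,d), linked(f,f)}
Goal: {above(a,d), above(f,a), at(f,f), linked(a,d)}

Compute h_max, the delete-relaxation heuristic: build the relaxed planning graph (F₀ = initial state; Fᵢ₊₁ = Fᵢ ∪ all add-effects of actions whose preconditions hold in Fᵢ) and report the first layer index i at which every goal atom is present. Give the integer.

F0 = init (11 atoms)
F1 = F0 ∪ {above(a,a), above(a,d), above(f,f), at(f,f), linked(a,a), linked(d,a)}  (17 atoms)
goal ⊆ F1  ⇒  h_max = 1

1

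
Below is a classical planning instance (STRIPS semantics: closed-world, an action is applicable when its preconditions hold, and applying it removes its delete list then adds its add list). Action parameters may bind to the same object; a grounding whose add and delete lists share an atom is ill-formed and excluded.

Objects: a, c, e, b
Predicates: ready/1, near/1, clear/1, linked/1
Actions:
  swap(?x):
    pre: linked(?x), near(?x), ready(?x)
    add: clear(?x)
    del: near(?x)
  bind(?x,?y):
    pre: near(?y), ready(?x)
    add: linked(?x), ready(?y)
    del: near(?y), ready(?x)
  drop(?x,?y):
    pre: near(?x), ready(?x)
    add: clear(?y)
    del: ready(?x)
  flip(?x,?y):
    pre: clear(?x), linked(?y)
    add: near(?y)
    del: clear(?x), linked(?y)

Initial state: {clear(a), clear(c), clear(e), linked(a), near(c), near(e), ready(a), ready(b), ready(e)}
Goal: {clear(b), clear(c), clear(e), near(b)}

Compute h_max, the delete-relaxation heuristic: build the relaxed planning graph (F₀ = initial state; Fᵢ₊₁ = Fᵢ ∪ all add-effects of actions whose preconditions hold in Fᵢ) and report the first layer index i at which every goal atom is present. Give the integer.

2

F0 = init (9 atoms)
F1 = F0 ∪ {clear(b), linked(b), linked(e), near(a), ready(c)}  (14 atoms)
F2 = F1 ∪ {linked(c), near(b)}  (16 atoms)
goal ⊆ F2  ⇒  h_max = 2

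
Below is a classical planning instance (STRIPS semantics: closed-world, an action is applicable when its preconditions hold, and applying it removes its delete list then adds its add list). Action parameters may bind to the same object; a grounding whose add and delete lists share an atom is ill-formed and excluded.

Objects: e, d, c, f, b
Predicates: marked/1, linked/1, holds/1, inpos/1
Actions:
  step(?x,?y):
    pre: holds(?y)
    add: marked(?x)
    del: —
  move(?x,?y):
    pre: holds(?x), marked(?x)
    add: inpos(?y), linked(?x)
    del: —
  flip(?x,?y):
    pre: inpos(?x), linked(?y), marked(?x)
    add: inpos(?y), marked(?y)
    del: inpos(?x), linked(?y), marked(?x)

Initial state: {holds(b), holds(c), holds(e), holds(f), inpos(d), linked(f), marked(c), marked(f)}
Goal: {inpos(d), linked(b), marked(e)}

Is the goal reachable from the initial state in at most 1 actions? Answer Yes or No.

1. step(e,e)  →  {holds(b), holds(c), holds(e), holds(f), inpos(d), linked(f), marked(c), marked(e), marked(f)}
2. step(b,e)  →  {holds(b), holds(c), holds(e), holds(f), inpos(d), linked(f), marked(b), marked(c), marked(e), marked(f)}
3. move(b,e)  →  {holds(b), holds(c), holds(e), holds(f), inpos(d), inpos(e), linked(b), linked(f), marked(b), marked(c), marked(e), marked(f)}
optimal plan length = 3; 3 > 1

No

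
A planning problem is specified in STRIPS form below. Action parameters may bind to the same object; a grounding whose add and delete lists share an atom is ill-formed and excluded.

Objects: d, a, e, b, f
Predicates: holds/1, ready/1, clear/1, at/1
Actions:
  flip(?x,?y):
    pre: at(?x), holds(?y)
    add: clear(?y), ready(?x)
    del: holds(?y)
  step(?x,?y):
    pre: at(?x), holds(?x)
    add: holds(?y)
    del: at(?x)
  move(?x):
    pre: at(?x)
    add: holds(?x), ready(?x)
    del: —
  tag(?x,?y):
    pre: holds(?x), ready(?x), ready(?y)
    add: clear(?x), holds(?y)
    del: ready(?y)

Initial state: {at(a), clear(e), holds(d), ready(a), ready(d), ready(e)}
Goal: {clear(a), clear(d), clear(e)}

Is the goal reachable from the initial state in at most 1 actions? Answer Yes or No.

1. tag(d,a)  →  {at(a), clear(d), clear(e), holds(a), holds(d), ready(d), ready(e)}
2. flip(a,a)  →  {at(a), clear(a), clear(d), clear(e), holds(d), ready(a), ready(d), ready(e)}
optimal plan length = 2; 2 > 1

No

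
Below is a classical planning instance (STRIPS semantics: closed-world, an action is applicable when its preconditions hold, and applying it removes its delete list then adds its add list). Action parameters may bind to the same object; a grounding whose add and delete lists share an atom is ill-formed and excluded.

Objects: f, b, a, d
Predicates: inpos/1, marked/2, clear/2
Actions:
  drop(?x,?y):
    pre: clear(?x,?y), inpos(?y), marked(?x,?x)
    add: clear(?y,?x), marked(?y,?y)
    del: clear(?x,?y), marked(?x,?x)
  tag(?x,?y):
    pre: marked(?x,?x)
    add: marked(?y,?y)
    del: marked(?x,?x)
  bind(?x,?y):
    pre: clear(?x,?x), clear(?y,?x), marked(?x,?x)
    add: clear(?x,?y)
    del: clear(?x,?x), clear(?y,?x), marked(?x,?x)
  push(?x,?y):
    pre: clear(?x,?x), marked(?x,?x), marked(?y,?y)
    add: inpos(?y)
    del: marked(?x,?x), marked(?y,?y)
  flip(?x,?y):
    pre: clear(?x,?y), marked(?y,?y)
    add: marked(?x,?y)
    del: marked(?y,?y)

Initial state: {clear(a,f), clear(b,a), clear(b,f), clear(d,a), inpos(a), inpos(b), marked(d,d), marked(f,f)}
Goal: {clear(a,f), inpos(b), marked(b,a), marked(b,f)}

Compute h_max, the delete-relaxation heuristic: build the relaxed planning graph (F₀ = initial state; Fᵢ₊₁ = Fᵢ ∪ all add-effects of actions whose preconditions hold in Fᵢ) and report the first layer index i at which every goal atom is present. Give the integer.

2

F0 = init (8 atoms)
F1 = F0 ∪ {clear(a,d), marked(a,a), marked(a,f), marked(b,b), marked(b,f)}  (13 atoms)
F2 = F1 ∪ {clear(a,b), marked(a,d), marked(b,a), marked(d,a)}  (17 atoms)
goal ⊆ F2  ⇒  h_max = 2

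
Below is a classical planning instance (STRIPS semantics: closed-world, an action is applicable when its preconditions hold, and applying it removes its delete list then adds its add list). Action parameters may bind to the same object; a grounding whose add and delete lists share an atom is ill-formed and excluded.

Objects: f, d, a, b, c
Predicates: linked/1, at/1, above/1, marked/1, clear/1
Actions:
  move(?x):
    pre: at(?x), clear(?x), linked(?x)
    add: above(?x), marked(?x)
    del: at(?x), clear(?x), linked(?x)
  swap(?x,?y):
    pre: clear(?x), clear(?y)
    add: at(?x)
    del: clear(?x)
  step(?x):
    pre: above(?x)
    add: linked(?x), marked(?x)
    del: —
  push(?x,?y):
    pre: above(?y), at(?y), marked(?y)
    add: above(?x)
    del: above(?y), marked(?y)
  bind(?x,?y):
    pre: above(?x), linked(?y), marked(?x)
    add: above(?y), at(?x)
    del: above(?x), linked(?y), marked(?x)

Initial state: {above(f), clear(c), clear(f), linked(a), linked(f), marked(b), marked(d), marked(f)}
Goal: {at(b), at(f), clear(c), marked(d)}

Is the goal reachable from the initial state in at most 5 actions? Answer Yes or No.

Yes

1. swap(f,f)  →  {above(f), at(f), clear(c), linked(a), linked(f), marked(b), marked(d), marked(f)}
2. push(b,f)  →  {above(b), at(f), clear(c), linked(a), linked(f), marked(b), marked(d)}
3. bind(b,f)  →  {above(f), at(b), at(f), clear(c), linked(a), marked(d)}
optimal plan length = 3; 3 ≤ 5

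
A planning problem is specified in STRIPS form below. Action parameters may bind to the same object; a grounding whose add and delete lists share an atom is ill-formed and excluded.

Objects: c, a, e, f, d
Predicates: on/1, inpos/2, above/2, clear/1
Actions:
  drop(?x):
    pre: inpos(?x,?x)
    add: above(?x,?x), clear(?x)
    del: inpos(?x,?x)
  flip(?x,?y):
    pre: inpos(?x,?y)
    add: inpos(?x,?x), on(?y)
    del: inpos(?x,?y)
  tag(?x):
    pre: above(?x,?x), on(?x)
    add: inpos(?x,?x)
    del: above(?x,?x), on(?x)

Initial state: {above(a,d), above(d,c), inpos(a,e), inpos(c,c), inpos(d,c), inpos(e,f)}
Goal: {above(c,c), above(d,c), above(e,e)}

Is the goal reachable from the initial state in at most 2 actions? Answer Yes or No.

No

1. drop(c)  →  {above(a,d), above(c,c), above(d,c), clear(c), inpos(a,e), inpos(d,c), inpos(e,f)}
2. flip(e,f)  →  {above(a,d), above(c,c), above(d,c), clear(c), inpos(a,e), inpos(d,c), inpos(e,e), on(f)}
3. drop(e)  →  {above(a,d), above(c,c), above(d,c), above(e,e), clear(c), clear(e), inpos(a,e), inpos(d,c), on(f)}
optimal plan length = 3; 3 > 2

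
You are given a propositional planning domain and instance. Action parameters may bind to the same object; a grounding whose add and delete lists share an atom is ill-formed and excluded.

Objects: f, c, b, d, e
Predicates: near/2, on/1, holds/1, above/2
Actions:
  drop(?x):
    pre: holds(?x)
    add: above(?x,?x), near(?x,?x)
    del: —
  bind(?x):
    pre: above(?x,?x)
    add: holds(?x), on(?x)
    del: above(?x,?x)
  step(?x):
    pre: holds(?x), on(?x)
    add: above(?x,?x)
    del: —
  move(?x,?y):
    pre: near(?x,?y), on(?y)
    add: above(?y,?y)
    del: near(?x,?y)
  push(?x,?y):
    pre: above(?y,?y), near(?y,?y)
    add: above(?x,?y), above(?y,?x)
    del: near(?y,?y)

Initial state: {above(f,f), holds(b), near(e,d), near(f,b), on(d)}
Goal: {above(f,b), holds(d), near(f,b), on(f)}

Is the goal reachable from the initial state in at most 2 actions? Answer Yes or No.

1. drop(b)  →  {above(b,b), above(f,f), holds(b), near(b,b), near(e,d), near(f,b), on(d)}
2. bind(f)  →  {above(b,b), holds(b), holds(f), near(b,b), near(e,d), near(f,b), on(d), on(f)}
3. move(e,d)  →  {above(b,b), above(d,d), holds(b), holds(f), near(b,b), near(f,b), on(d), on(f)}
4. bind(d)  →  {above(b,b), holds(b), holds(d), holds(f), near(b,b), near(f,b), on(d), on(f)}
5. push(f,b)  →  {above(b,b), above(b,f), above(f,b), holds(b), holds(d), holds(f), near(f,b), on(d), on(f)}
optimal plan length = 5; 5 > 2

No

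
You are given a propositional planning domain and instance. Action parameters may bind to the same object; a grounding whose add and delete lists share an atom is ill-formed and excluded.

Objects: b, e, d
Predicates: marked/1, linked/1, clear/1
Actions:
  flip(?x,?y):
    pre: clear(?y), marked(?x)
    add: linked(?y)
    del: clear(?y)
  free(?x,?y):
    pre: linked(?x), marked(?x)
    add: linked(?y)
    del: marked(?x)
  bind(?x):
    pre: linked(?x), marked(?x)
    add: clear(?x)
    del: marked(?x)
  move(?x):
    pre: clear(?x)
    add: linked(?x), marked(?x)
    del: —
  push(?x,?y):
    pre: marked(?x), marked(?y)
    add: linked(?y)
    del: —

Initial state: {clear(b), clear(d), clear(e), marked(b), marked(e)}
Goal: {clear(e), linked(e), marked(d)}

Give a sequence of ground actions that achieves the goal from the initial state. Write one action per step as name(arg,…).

move(e); move(d)

1. move(e)  →  {clear(b), clear(d), clear(e), linked(e), marked(b), marked(e)}
2. move(d)  →  {clear(b), clear(d), clear(e), linked(d), linked(e), marked(b), marked(d), marked(e)}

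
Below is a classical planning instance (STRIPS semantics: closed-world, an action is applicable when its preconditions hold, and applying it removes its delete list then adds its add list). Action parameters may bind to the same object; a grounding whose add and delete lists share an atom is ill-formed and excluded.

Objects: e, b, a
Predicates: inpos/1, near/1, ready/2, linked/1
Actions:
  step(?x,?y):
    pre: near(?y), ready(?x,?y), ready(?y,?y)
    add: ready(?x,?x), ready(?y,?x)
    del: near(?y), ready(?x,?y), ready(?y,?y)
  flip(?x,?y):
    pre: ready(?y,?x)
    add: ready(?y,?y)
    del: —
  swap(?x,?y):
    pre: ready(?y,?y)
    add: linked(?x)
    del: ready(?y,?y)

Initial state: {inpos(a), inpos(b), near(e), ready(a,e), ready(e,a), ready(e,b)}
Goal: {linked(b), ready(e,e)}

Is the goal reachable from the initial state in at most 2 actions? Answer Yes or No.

No

1. flip(e,a)  →  {inpos(a), inpos(b), near(e), ready(a,a), ready(a,e), ready(e,a), ready(e,b)}
2. flip(b,e)  →  {inpos(a), inpos(b), near(e), ready(a,a), ready(a,e), ready(e,a), ready(e,b), ready(e,e)}
3. swap(b,a)  →  {inpos(a), inpos(b), linked(b), near(e), ready(a,e), ready(e,a), ready(e,b), ready(e,e)}
optimal plan length = 3; 3 > 2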